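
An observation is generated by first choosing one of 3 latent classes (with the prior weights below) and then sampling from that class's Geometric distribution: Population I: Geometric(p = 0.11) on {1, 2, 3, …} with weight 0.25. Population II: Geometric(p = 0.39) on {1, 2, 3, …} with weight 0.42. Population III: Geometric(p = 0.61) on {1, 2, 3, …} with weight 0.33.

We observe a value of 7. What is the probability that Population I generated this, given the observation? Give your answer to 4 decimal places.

P(component k | x) = w_k·f_k(x) / marginal(x), where marginal(x) = Σ_j w_j·f_j(x).
Geometric probabilities:
  f_I = 0.0546679
  f_II = 0.0200929
  f_III = 0.00214643
Multiply by the mixture weights:
  w_I·f_I = 0.25 × 0.0546679 = 0.013667
  w_II·f_II = 0.42 × 0.0200929 = 0.00843904
  w_III·f_III = 0.33 × 0.00214643 = 0.000708323
Evidence: 0.013667 + 0.00843904 + 0.000708323 = 0.0228143
P(Population I | data) ≈ 0.5991

0.5991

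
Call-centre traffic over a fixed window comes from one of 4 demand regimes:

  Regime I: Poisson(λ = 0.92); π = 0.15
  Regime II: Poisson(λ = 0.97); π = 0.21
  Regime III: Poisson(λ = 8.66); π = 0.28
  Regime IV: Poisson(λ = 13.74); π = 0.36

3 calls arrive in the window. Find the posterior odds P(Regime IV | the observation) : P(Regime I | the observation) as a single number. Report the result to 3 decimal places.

Since P(k|x) ∝ π_k f_k(x), the posterior odds are π_i f_i(x) / (π_j f_j(x)).
Poisson probabilities:
  L_I = e^(−0.92)·0.92^3/3! = 0.0517203
  L_II = e^(−0.97)·0.97^3/3! = 0.0576631
  L_III = e^(−8.66)·8.66^3/3! = 0.0187678
  L_IV = e^(−13.74)·13.74^3/3! = 0.000466233
Odds = (0.36/0.15) × (0.000466233/0.0517203) = 2.4 × 0.0090145 ≈ 0.022

0.022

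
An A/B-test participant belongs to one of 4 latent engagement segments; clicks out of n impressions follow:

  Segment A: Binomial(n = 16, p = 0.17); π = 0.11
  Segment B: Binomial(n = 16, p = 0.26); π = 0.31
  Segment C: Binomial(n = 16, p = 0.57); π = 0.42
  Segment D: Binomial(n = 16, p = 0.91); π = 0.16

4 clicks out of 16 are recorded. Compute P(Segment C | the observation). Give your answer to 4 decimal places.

0.0356

The responsibility of component k is w_k f_k(x) divided by Σ_j w_j f_j(x).
Component likelihoods at x = 4 clicks out of 16:
  f_A = 0.162482
  f_B = 0.224257
  f_C = 0.00767701
  f_D = 3.5249e-10
Unnormalised posteriors:
  w_A·f_A = 0.11 × 0.162482 = 0.017873
  w_B·f_B = 0.31 × 0.224257 = 0.0695196
  w_C·f_C = 0.42 × 0.00767701 = 0.00322435
  w_D·f_D = 0.16 × 3.5249e-10 = 5.63984e-11
Normaliser: 0.017873 + 0.0695196 + 0.00322435 + 5.63984e-11 = 0.0906169
P(Segment C | 4 clicks out of 16) ≈ 0.0356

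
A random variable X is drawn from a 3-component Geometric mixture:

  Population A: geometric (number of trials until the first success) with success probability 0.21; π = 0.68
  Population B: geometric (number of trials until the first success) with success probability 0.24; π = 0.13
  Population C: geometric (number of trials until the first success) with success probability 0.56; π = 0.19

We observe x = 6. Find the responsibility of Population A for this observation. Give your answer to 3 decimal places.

0.820

Apply Bayes' rule: the posterior for each component is proportional to its prior times its likelihood at x.
Geometric probabilities:
  L_A = 0.21·(1−0.21)^5 = 0.21·0.307706 = 0.0646182
  L_B = 0.24·(1−0.24)^5 = 0.24·0.253553 = 0.0608526
  L_C = 0.56·(1−0.56)^5 = 0.56·0.0164916 = 0.00923531
Weight by the priors:
  π_A·L_A = 0.68 × 0.0646182 = 0.0439404
  π_B·L_B = 0.13 × 0.0608526 = 0.00791084
  π_C·L_C = 0.19 × 0.00923531 = 0.00175471
Normaliser: 0.0439404 + 0.00791084 + 0.00175471 = 0.0536059
P(Population A | x) = 0.0439404 / 0.0536059 ≈ 0.820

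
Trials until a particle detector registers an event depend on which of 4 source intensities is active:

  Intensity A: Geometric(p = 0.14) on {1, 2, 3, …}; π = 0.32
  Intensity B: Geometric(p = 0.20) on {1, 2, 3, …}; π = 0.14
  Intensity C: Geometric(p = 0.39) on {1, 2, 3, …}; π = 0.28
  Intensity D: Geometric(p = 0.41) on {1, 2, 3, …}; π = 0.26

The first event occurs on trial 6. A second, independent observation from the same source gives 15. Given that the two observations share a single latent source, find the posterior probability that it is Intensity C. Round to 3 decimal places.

0.008

Posterior ∝ prior × likelihood, so P(k | x) ∝ π_k f_k(x); normalise over all components.
Since both observations come from the same component, the likelihood for component k is f_k(x₁)·f_k(x₂).
  f_A = [0.0658598] × [0.0169475] = 0.00111616
  f_B = [0.065536] × [0.00879609] = 0.000576461
  f_C = [0.0329393] × [0.000385196] = 1.26881e-05
  f_D = [0.0293119] × [0.000253929] = 7.44314e-06
Multiply by the mixture weights:
  π_A·f_A = 0.32 × 0.00111616 = 0.000357171
  π_B·f_B = 0.14 × 0.000576461 = 8.07045e-05
  π_C·f_C = 0.28 × 1.26881e-05 = 3.55266e-06
  π_D·f_D = 0.26 × 7.44314e-06 = 1.93522e-06
Normaliser: 0.000357171 + 8.07045e-05 + 3.55266e-06 + 1.93522e-06 = 0.000443364
P(Intensity C | x) ≈ 0.008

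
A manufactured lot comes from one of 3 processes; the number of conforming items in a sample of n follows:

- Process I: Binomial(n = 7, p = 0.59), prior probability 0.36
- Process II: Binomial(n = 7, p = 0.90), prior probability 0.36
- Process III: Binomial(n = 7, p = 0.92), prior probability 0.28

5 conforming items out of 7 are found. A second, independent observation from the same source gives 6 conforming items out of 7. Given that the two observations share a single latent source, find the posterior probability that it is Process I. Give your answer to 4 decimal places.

P(component k | x) = w_k·f_k(x) / marginal(x), where marginal(x) = Σ_j w_j·f_j(x).
Since both observations come from the same component, the likelihood for component k is f_k(x₁)·f_k(x₂).
  f_I = [C(7,5)·0.59^5·0.41^2 = 21·0.0714924·0.1681 = 0.252375] × [0.121058] = 0.0305521
  f_II = [C(7,5)·0.90^5·0.10^2 = 21·0.59049·0.01 = 0.124003] × [0.372009] = 0.0461302
  f_III = [C(7,5)·0.92^5·0.08^2 = 21·0.659082·0.0064 = 0.0885806] × [0.339559] = 0.0300783
Unnormalised posteriors:
  w_I·f_I = 0.36 × 0.0305521 = 0.0109988
  w_II·f_II = 0.36 × 0.0461302 = 0.0166069
  w_III·f_III = 0.28 × 0.0300783 = 0.00842193
Evidence: 0.0109988 + 0.0166069 + 0.00842193 = 0.0360275
Responsibility of Process I: 0.0109988 / 0.0360275 ≈ 0.3053

0.3053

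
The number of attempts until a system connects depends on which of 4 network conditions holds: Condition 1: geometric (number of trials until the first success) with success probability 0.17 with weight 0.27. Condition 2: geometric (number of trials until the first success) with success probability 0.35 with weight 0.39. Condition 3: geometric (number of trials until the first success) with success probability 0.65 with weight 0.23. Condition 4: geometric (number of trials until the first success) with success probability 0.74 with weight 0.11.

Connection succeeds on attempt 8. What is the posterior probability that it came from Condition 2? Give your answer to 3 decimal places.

By Bayes' theorem, P(k | x) = π_k f_k(x) / Σ_j π_j f_j(x).
Component likelihoods at x = 8:
  p_1 = 0.17·(1−0.17)^7 = 0.17·0.271361 = 0.0461313
  p_2 = 0.35·(1−0.35)^7 = 0.35·0.0490223 = 0.0171578
  p_3 = 0.65·(1−0.65)^7 = 0.65·0.000643393 = 0.000418205
  p_4 = 0.74·(1−0.74)^7 = 0.74·8.03181e-05 = 5.94354e-05
Unnormalised posteriors:
  π_1·p_1 = 0.27 × 0.0461313 = 0.0124554
  π_2·p_2 = 0.39 × 0.0171578 = 0.00669154
  π_3·p_3 = 0.23 × 0.000418205 = 9.61872e-05
  π_4·p_4 = 0.11 × 5.94354e-05 = 6.53789e-06
Sum: 0.0124554 + 0.00669154 + 9.61872e-05 + 6.53789e-06 = 0.0192497
P(Condition 2 | 8) ≈ 0.348

0.348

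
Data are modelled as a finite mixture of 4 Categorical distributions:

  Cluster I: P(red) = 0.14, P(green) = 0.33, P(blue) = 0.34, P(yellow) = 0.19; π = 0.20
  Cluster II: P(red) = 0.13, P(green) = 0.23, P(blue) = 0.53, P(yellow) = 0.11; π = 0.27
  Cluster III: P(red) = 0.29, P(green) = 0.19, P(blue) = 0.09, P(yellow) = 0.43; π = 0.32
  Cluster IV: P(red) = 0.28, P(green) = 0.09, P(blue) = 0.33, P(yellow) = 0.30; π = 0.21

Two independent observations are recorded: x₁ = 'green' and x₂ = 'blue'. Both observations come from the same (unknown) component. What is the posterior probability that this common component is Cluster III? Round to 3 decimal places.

By Bayes' theorem, P(k | x) = P(Z=k) f_k(x) / Σ_j P(Z=j) f_j(x).
Since both observations come from the same component, the likelihood for component k is f_k(x₁)·f_k(x₂).
  f_I = [0.33] × [0.34] = 0.1122
  f_II = [0.23] × [0.53] = 0.1219
  f_III = [0.19] × [0.09] = 0.0171
  f_IV = [0.09] × [0.33] = 0.0297
Weight by the priors:
  P(Z=I)·f_I = 0.20 × 0.1122 = 0.02244
  P(Z=II)·f_II = 0.27 × 0.1219 = 0.032913
  P(Z=III)·f_III = 0.32 × 0.0171 = 0.005472
  P(Z=IV)·f_IV = 0.21 × 0.0297 = 0.006237
Sum: 0.02244 + 0.032913 + 0.005472 + 0.006237 = 0.067062
P(Cluster III | data) = 0.005472 / 0.067062 ≈ 0.082

0.082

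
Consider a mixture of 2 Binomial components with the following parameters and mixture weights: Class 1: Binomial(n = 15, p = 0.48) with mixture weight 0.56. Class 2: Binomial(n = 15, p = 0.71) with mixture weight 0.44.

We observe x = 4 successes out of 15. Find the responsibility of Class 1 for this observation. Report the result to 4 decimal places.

0.9939

Posterior ∝ prior × likelihood, so P(k | x) ∝ π_k f_k(x); normalise over all components.
Evaluate each component's likelihood at the observed value:
  p_1 = C(15,4)·0.48^4·0.52^11 = 1365·0.0530842·0.000751687 = 0.0544671
  p_2 = C(15,4)·0.71^4·0.29^11 = 1365·0.254117·1.22005e-06 = 0.000423198
Multiply by the mixture weights:
  π_1·p_1 = 0.56 × 0.0544671 = 0.0305016
  π_2·p_2 = 0.44 × 0.000423198 = 0.000186207
Evidence: 0.0305016 + 0.000186207 = 0.0306878
So the posterior for Class 1 is 0.0305016 / 0.0306878 ≈ 0.9939.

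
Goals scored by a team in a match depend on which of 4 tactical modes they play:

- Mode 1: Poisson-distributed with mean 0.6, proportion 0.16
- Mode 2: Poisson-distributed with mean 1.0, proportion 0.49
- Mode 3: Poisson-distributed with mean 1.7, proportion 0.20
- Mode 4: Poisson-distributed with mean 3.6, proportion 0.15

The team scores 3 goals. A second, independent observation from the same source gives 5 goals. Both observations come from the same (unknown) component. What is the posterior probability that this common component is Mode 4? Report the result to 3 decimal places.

0.856

P(component k | x) = P(Z=k)·f_k(x) / marginal(x), where marginal(x) = Σ_j P(Z=j)·f_j(x).
Since both observations come from the same component, the likelihood for component k is f_k(x₁)·f_k(x₂).
  L_1 = [e^(−0.6)·0.6^3/3! = 0.0197572] × [0.00035563] = 7.02626e-06
  L_2 = [e^(−1.0)·1.0^3/3! = 0.0613132] × [0.00306566] = 0.000187966
  L_3 = [e^(−1.7)·1.7^3/3! = 0.149587] × [0.0216154] = 0.00323339
  L_4 = [e^(−3.6)·3.6^3/3! = 0.212469] × [0.13768] = 0.0292528
Weight by the priors:
  P(Z=1)·L_1 = 0.16 × 7.02626e-06 = 1.1242e-06
  P(Z=2)·L_2 = 0.49 × 0.000187966 = 9.21032e-05
  P(Z=3)·L_3 = 0.20 × 0.00323339 = 0.000646677
  P(Z=4)·L_4 = 0.15 × 0.0292528 = 0.00438792
Sum: 1.1242e-06 + 9.21032e-05 + 0.000646677 + 0.00438792 = 0.00512782
Responsibility of Mode 4: 0.00438792 / 0.00512782 ≈ 0.856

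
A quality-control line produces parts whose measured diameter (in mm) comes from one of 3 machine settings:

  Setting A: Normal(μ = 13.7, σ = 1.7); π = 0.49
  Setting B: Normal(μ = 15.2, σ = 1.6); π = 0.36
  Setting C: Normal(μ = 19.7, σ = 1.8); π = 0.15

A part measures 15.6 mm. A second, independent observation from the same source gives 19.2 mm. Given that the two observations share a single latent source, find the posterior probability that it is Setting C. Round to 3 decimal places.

0.340

P(component k | x) = π_k·f_k(x) / marginal(x), where marginal(x) = Σ_j π_j·f_j(x).
Since both observations come from the same component, the likelihood for component k is f_k(x₁)·f_k(x₂).
  f_A = [0.125665] × [0.00125185] = 0.000157314
  f_B = [0.241668] × [0.0109552] = 0.00264751
  f_C = [0.0165584] × [0.213247] = 0.00353103
Unnormalised posteriors:
  π_A·f_A = 0.49 × 0.000157314 = 7.7084e-05
  π_B·f_B = 0.36 × 0.00264751 = 0.000953105
  π_C·f_C = 0.15 × 0.00353103 = 0.000529654
Normaliser: 7.7084e-05 + 0.000953105 + 0.000529654 = 0.00155984
Responsibility of Setting C: 0.000529654 / 0.00155984 ≈ 0.340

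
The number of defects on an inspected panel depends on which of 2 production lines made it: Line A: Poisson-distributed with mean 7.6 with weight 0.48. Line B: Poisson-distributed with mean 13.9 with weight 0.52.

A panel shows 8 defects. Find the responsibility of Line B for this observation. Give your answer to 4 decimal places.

0.1994

Posterior ∝ prior × likelihood, so P(k | x) ∝ P(Z=k) f_k(x); normalise over all components.
Component likelihoods at x = 8 defects:
  f_A = 0.13815
  f_B = 0.0317618
Unnormalised posteriors:
  P(Z=A)·f_A = 0.48 × 0.13815 = 0.0663119
  P(Z=B)·f_B = 0.52 × 0.0317618 = 0.0165161
Sum: 0.0663119 + 0.0165161 = 0.082828
P(Line B | 8 defects) ≈ 0.1994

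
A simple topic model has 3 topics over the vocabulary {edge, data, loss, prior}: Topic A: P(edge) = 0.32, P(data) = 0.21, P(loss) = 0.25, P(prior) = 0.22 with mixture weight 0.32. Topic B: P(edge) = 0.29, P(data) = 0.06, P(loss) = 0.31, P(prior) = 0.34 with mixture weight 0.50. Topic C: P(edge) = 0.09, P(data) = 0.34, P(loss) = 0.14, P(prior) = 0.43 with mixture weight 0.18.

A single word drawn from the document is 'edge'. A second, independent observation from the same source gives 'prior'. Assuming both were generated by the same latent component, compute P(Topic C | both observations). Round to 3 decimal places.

By Bayes' theorem, P(k | x) = π_k f_k(x) / Σ_j π_j f_j(x).
Since both observations come from the same component, the likelihood for component k is f_k(x₁)·f_k(x₂).
  f_A = [0.32] × [0.22] = 0.0704
  f_B = [0.29] × [0.34] = 0.0986
  f_C = [0.09] × [0.43] = 0.0387
Multiply by the mixture weights:
  π_A·f_A = 0.32 × 0.0704 = 0.022528
  π_B·f_B = 0.50 × 0.0986 = 0.0493
  π_C·f_C = 0.18 × 0.0387 = 0.006966
Sum: 0.022528 + 0.0493 + 0.006966 = 0.078794
P(Topic C | data) = 0.006966 / 0.078794 ≈ 0.088

0.088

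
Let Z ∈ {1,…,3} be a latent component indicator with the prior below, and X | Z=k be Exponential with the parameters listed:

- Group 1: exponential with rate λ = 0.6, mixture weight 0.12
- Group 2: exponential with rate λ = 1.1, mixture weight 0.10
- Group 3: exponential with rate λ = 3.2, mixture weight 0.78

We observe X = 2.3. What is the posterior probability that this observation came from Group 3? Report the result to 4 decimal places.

Apply Bayes' rule: the posterior for each component is proportional to its prior times its likelihood at x.
Exponential densities:
  p_1 = 0.6·e^(−0.6·2.3) = 0.6·e^(−1.3800) = 0.150947
  p_2 = 1.1·e^(−1.1·2.3) = 1.1·e^(−2.5300) = 0.0876249
  p_3 = 3.2·e^(−3.2·2.3) = 3.2·e^(−7.3600) = 0.00203584
Unnormalised posteriors:
  π_1·p_1 = 0.12 × 0.150947 = 0.0181137
  π_2·p_2 = 0.10 × 0.0876249 = 0.00876249
  π_3·p_3 = 0.78 × 0.00203584 = 0.00158795
Normaliser: 0.0181137 + 0.00876249 + 0.00158795 = 0.0284641
P(Group 3 | data) = 0.00158795 / 0.0284641 ≈ 0.0558

0.0558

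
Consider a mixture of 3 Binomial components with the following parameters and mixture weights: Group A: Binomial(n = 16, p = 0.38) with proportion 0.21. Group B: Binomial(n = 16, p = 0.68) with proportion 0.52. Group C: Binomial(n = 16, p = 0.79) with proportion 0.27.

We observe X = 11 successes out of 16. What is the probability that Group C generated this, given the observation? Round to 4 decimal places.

Posterior ∝ prior × likelihood, so P(k | x) ∝ π_k f_k(x); normalise over all components.
Evaluate each component's likelihood at the observed value:
  L_A = C(16,11)·0.38^11·0.62^5 = 4368·2.38572e-05·0.0916133 = 0.00954686
  L_B = C(16,11)·0.68^11·0.32^5 = 4368·0.0143747·0.00335544 = 0.210684
  L_C = C(16,11)·0.79^11·0.21^5 = 4368·0.0747994·0.00040841 = 0.133437
Unnormalised posteriors:
  π_A·L_A = 0.21 × 0.00954686 = 0.00200484
  π_B·L_B = 0.52 × 0.210684 = 0.109555
  π_C·L_C = 0.27 × 0.133437 = 0.0360281
Evidence: 0.00200484 + 0.109555 + 0.0360281 = 0.147588
Responsibility of Group C: 0.0360281 / 0.147588 ≈ 0.2441

0.2441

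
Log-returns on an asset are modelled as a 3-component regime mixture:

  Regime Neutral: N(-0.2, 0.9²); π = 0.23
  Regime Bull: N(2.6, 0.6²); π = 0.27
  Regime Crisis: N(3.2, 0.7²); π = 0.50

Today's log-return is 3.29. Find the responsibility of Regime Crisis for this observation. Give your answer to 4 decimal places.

0.7530

By Bayes' theorem, P(k | x) = w_k f_k(x) / Σ_j w_j f_j(x).
Normal densities:
  p_Neutral = (1/(0.9·√(2π)))·exp(−(3.29−-0.2)²/(2·0.9²)) = 0.443269·exp(-7.51858) = 0.000240652
  p_Bull = (1/(0.6·√(2π)))·exp(−(3.29−2.6)²/(2·0.6²)) = 0.664904·exp(-0.66125) = 0.343227
  p_Crisis = (1/(0.7·√(2π)))·exp(−(3.29−3.2)²/(2·0.7²)) = 0.569918·exp(-0.00827) = 0.565226
Prior × likelihood for each component:
  w_Neutral·p_Neutral = 0.23 × 0.000240652 = 5.535e-05
  w_Bull·p_Bull = 0.27 × 0.343227 = 0.0926713
  w_Crisis·p_Crisis = 0.50 × 0.565226 = 0.282613
Marginal: 5.535e-05 + 0.0926713 + 0.282613 = 0.37534
P(Regime Crisis | x) ≈ 0.7530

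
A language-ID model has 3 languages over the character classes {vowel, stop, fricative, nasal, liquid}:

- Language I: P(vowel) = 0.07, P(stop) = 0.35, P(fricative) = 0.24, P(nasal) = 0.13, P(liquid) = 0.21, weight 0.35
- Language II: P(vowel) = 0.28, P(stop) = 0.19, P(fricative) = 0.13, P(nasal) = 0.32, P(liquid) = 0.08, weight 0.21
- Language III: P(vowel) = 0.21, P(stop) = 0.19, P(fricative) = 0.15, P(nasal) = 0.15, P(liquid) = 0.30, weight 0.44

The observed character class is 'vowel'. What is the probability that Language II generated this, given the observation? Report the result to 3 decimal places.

Posterior ∝ prior × likelihood, so P(k | x) ∝ π_k f_k(x); normalise over all components.
Evaluate each component's likelihood at the observed value:
  f_I = 0.07
  f_II = 0.28
  f_III = 0.21
Multiply by the mixture weights:
  π_I·f_I = 0.35 × 0.07 = 0.0245
  π_II·f_II = 0.21 × 0.28 = 0.0588
  π_III·f_III = 0.44 × 0.21 = 0.0924
Sum: 0.0245 + 0.0588 + 0.0924 = 0.1757
P(Language II | 'vowel') = 0.0588 / 0.1757 ≈ 0.335

0.335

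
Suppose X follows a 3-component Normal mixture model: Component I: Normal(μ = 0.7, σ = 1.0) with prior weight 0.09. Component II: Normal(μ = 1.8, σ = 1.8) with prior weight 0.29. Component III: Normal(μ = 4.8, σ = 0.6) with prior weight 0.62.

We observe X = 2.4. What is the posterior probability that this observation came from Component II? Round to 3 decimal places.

0.876

Posterior ∝ prior × likelihood, so P(k | x) ∝ π_k f_k(x); normalise over all components.
Evaluate each component's likelihood at the observed value:
  p_I = (1/(1.0·√(2π)))·exp(−(2.4−0.7)²/(2·1.0²)) = 0.398942·exp(-1.44500) = 0.0940491
  p_II = (1/(1.8·√(2π)))·exp(−(2.4−1.8)²/(2·1.8²)) = 0.221635·exp(-0.05556) = 0.209657
  p_III = (1/(0.6·√(2π)))·exp(−(2.4−4.8)²/(2·0.6²)) = 0.664904·exp(-8.00000) = 0.00022305
Prior × likelihood for each component:
  π_I·p_I = 0.09 × 0.0940491 = 0.00846442
  π_II·p_II = 0.29 × 0.209657 = 0.0608006
  π_III·p_III = 0.62 × 0.00022305 = 0.000138291
Denominator: 0.00846442 + 0.0608006 + 0.000138291 = 0.0694033
So the posterior for Component II is 0.0608006 / 0.0694033 ≈ 0.876.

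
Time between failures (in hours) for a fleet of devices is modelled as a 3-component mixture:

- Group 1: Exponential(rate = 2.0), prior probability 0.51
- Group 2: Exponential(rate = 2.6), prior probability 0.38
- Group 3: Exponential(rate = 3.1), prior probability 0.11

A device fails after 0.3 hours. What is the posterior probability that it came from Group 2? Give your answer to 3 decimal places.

0.395

By Bayes' theorem, P(k | x) = π_k f_k(x) / Σ_j π_j f_j(x).
Evaluate each component's likelihood at the observed value:
  p_1 = 2.0·e^(−2.0·0.3) = 2.0·e^(−0.6000) = 1.09762
  p_2 = 2.6·e^(−2.6·0.3) = 2.6·e^(−0.7800) = 1.19186
  p_3 = 3.1·e^(−3.1·0.3) = 3.1·e^(−0.9300) = 1.22312
Unnormalised posteriors:
  π_1·p_1 = 0.51 × 1.09762 = 0.559788
  π_2·p_2 = 0.38 × 1.19186 = 0.452905
  π_3·p_3 = 0.11 × 1.22312 = 0.134543
Denominator: 0.559788 + 0.452905 + 0.134543 = 1.14724
Responsibility of Group 2: 0.452905 / 1.14724 ≈ 0.395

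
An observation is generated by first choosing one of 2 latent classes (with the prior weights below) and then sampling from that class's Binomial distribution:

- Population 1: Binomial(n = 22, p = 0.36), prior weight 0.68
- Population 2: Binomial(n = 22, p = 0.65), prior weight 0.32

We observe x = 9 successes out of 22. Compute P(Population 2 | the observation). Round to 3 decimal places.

The responsibility of component k is w_k f_k(x) divided by Σ_j w_j f_j(x).
Binomial probabilities:
  p_1 = C(22,9)·0.36^9·0.64^13 = 497420·0.00010156·0.00302231 = 0.152681
  p_2 = C(22,9)·0.65^9·0.35^13 = 497420·0.0207119·1.18273e-06 = 0.0121851
Multiply by the mixture weights:
  w_1·p_1 = 0.68 × 0.152681 = 0.103823
  w_2·p_2 = 0.32 × 0.0121851 = 0.00389922
Denominator: 0.103823 + 0.00389922 = 0.107722
Responsibility of Population 2: 0.00389922 / 0.107722 ≈ 0.036

0.036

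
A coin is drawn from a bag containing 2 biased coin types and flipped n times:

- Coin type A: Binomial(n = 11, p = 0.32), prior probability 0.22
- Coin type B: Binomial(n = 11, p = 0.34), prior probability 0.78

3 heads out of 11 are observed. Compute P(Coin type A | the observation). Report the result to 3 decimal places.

0.230

Apply Bayes' rule: the posterior for each component is proportional to its prior times its likelihood at x.
Evaluate each component's likelihood at the observed value:
  L_A = C(11,3)·0.32^3·0.68^8 = 165·0.032768·0.0457163 = 0.247175
  L_B = C(11,3)·0.34^3·0.66^8 = 165·0.039304·0.0360041 = 0.233492
Prior × likelihood for each component:
  w_A·L_A = 0.22 × 0.247175 = 0.0543786
  w_B·L_B = 0.78 × 0.233492 = 0.182124
Evidence: 0.0543786 + 0.182124 = 0.236502
Responsibility of Coin type A: 0.0543786 / 0.236502 ≈ 0.230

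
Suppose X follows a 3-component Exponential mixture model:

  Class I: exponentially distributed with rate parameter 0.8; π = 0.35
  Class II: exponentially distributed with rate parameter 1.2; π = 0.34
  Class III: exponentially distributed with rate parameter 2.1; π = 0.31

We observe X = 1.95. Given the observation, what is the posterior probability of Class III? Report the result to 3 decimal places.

P(component k | x) = π_k·f_k(x) / marginal(x), where marginal(x) = Σ_j π_j·f_j(x).
Evaluate each component's likelihood at the observed value:
  f_I = 0.168109
  f_II = 0.115593
  f_III = 0.0349771
Prior × likelihood for each component:
  π_I·f_I = 0.35 × 0.168109 = 0.0588381
  π_II·f_II = 0.34 × 0.115593 = 0.0393017
  π_III·f_III = 0.31 × 0.0349771 = 0.0108429
Evidence: 0.0588381 + 0.0393017 + 0.0108429 = 0.108983
So the posterior for Class III is 0.0108429 / 0.108983 ≈ 0.099.

0.099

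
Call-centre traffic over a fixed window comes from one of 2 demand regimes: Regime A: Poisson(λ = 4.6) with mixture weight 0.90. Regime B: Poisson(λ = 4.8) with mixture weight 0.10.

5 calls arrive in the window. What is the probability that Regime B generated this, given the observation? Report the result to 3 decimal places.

0.101

By Bayes' theorem, P(k | x) = w_k f_k(x) / Σ_j w_j f_j(x).
Poisson probabilities:
  f_A = e^(−4.6)·4.6^5/5! = 0.172526
  f_B = e^(−4.8)·4.8^5/5! = 0.174748
Weight by the priors:
  w_A·f_A = 0.90 × 0.172526 = 0.155273
  w_B·f_B = 0.10 × 0.174748 = 0.0174748
Denominator: 0.155273 + 0.0174748 = 0.172748
So the posterior for Regime B is 0.0174748 / 0.172748 ≈ 0.101.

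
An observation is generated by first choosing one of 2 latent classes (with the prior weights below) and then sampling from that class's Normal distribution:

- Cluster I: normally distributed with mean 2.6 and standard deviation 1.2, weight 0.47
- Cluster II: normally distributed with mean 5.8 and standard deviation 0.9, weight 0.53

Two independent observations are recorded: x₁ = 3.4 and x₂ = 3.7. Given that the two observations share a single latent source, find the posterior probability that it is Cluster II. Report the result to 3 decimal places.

P(component k | x) = π_k·f_k(x) / marginal(x), where marginal(x) = Σ_j π_j·f_j(x).
Since both observations come from the same component, the likelihood for component k is f_k(x₁)·f_k(x₂).
  p_I = [(1/(1.2·√(2π)))·exp(−(3.4−2.6)²/(2·1.2²)) = 0.332452·exp(-0.22222) = 0.266207] × [0.218406] = 0.0581412
  p_II = [(1/(0.9·√(2π)))·exp(−(3.4−5.8)²/(2·0.9²)) = 0.443269·exp(-3.55556) = 0.0126622] × [0.0291354] = 0.000368919
Multiply by the mixture weights:
  π_I·p_I = 0.47 × 0.0581412 = 0.0273263
  π_II·p_II = 0.53 × 0.000368919 = 0.000195527
Normaliser: 0.0273263 + 0.000195527 = 0.0275219
P(Cluster II | x₁,x₂) = 0.000195527 / 0.0275219 ≈ 0.007

0.007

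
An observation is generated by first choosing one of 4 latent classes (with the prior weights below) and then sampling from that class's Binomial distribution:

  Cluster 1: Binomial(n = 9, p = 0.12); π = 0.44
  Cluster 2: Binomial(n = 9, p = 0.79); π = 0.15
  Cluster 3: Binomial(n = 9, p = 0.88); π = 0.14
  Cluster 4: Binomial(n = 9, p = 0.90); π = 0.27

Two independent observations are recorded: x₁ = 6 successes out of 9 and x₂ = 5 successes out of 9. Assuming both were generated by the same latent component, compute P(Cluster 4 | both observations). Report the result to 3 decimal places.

0.038

P(component k | x) = π_k·f_k(x) / marginal(x), where marginal(x) = Σ_j π_j·f_j(x).
Since both observations come from the same component, the likelihood for component k is f_k(x₁)·f_k(x₂).
  f_1 = [C(9,6)·0.12^6·0.88^3 = 84·2.98598e-06·0.681472 = 0.000170929] × [0.00188021] = 3.21383e-07
  f_2 = [C(9,6)·0.79^6·0.21^3 = 84·0.243087·0.009261 = 0.189104] × [0.0754021] = 0.0142588
  f_3 = [C(9,6)·0.88^6·0.12^3 = 84·0.464404·0.001728 = 0.0674092] × [0.0137882] = 0.000929454
  f_4 = [C(9,6)·0.90^6·0.10^3 = 84·0.531441·0.001 = 0.044641] × [0.00744017] = 0.000332137
Prior × likelihood for each component:
  π_1·f_1 = 0.44 × 3.21383e-07 = 1.41408e-07
  π_2·f_2 = 0.15 × 0.0142588 = 0.00213882
  π_3·f_3 = 0.14 × 0.000929454 = 0.000130124
  π_4·f_4 = 0.27 × 0.000332137 = 8.9677e-05
Normaliser: 1.41408e-07 + 0.00213882 + 0.000130124 + 8.9677e-05 = 0.00235876
P(Cluster 4 | x) = 8.9677e-05 / 0.00235876 ≈ 0.038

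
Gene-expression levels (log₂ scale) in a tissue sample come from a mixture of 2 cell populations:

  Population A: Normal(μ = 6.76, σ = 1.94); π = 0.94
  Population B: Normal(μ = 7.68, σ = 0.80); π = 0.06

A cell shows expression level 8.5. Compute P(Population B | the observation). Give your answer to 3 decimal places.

By Bayes' theorem, P(k | x) = w_k f_k(x) / Σ_j w_j f_j(x).
Normal densities:
  p_A = 0.137539
  p_B = 0.294903
Multiply by the mixture weights:
  w_A·p_A = 0.94 × 0.137539 = 0.129287
  w_B·p_B = 0.06 × 0.294903 = 0.0176942
Evidence: 0.129287 + 0.0176942 = 0.146981
P(Population B | x) = 0.0176942 / 0.146981 ≈ 0.120

0.120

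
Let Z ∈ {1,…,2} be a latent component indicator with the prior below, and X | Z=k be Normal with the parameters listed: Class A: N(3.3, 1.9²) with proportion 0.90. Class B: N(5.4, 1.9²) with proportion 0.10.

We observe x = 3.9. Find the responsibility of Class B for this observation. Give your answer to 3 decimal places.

Posterior ∝ prior × likelihood, so P(k | x) ∝ w_k f_k(x); normalise over all components.
Evaluate each component's likelihood at the observed value:
  f_A = (1/(1.9·√(2π)))·exp(−(3.9−3.3)²/(2·1.9²)) = 0.209970·exp(-0.04986) = 0.199757
  f_B = (1/(1.9·√(2π)))·exp(−(3.9−5.4)²/(2·1.9²)) = 0.209970·exp(-0.31163) = 0.15375
Weight by the priors:
  w_A·f_A = 0.90 × 0.199757 = 0.179781
  w_B·f_B = 0.10 × 0.15375 = 0.015375
Evidence: 0.179781 + 0.015375 = 0.195156
So the posterior for Class B is 0.015375 / 0.195156 ≈ 0.079.

0.079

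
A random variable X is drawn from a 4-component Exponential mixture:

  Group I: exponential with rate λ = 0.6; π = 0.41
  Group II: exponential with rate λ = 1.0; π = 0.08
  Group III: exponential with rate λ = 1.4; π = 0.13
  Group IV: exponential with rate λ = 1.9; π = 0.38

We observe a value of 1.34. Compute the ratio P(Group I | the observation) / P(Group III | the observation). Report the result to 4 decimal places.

3.9485

Since P(k|x) ∝ P(Z=k) f_k(x), the posterior odds are P(Z=i) f_i(x) / (P(Z=j) f_j(x)).
Exponential densities:
  L_I = 0.6·e^(−0.6·1.34) = 0.6·e^(−0.8040) = 0.268521
  L_II = 1.0·e^(−1.0·1.34) = 1.0·e^(−1.3400) = 0.261846
  L_III = 1.4·e^(−1.4·1.34) = 1.4·e^(−1.8760) = 0.214482
  L_IV = 1.9·e^(−1.9·1.34) = 1.9·e^(−2.5460) = 0.14895
Posterior odds = (P(Z=I)·L_I) / (P(Z=III)·L_III) = (0.41·0.268521) / (0.13·0.214482) = 0.110094 / 0.0278827 ≈ 3.9485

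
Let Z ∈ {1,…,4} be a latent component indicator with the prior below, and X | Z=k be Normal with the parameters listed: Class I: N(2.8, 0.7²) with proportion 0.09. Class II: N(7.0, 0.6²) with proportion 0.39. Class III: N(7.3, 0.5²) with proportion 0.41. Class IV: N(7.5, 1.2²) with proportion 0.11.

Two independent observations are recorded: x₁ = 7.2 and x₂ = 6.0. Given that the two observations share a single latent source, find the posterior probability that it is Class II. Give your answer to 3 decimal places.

0.742

Posterior ∝ prior × likelihood, so P(k | x) ∝ π_k f_k(x); normalise over all components.
Since both observations come from the same component, the likelihood for component k is f_k(x₁)·f_k(x₂).
  f_I = [(1/(0.7·√(2π)))·exp(−(7.2−2.8)²/(2·0.7²)) = 0.569918·exp(-19.75510) = 1.50065e-09] × [1.6515e-05] = 2.47832e-14
  f_II = [(1/(0.6·√(2π)))·exp(−(7.2−7.0)²/(2·0.6²)) = 0.664904·exp(-0.05556) = 0.628972] × [0.165795] = 0.104281
  f_III = [(1/(0.5·√(2π)))·exp(−(7.2−7.3)²/(2·0.5²)) = 0.797885·exp(-0.02000) = 0.782085] × [0.0271659] = 0.0212461
  f_IV = [(1/(1.2·√(2π)))·exp(−(7.2−7.5)²/(2·1.2²)) = 0.332452·exp(-0.03125) = 0.322223] × [0.152208] = 0.0490448
Weight by the priors:
  π_I·f_I = 0.09 × 2.47832e-14 = 2.23049e-15
  π_II·f_II = 0.39 × 0.104281 = 0.0406694
  π_III·f_III = 0.41 × 0.0212461 = 0.00871089
  π_IV·f_IV = 0.11 × 0.0490448 = 0.00539493
Evidence: 2.23049e-15 + 0.0406694 + 0.00871089 + 0.00539493 = 0.0547752
So the posterior for Class II is 0.0406694 / 0.0547752 ≈ 0.742.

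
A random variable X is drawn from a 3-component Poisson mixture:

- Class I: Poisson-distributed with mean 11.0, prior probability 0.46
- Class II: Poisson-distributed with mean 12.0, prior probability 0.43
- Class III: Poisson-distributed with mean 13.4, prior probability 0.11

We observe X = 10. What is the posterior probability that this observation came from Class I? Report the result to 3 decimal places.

By Bayes' theorem, P(k | x) = π_k f_k(x) / Σ_j π_j f_j(x).
Poisson probabilities:
  p_I = e^(−11.0)·11.0^10/10! = 0.119378
  p_II = e^(−12.0)·12.0^10/10! = 0.104837
  p_III = e^(−13.4)·13.4^10/10! = 0.0779361
Prior × likelihood for each component:
  π_I·p_I = 0.46 × 0.119378 = 0.0549139
  π_II·p_II = 0.43 × 0.104837 = 0.04508
  π_III·p_III = 0.11 × 0.0779361 = 0.00857298
Sum: 0.0549139 + 0.04508 + 0.00857298 = 0.108567
P(Class I | 10) = 0.0549139 / 0.108567 ≈ 0.506

0.506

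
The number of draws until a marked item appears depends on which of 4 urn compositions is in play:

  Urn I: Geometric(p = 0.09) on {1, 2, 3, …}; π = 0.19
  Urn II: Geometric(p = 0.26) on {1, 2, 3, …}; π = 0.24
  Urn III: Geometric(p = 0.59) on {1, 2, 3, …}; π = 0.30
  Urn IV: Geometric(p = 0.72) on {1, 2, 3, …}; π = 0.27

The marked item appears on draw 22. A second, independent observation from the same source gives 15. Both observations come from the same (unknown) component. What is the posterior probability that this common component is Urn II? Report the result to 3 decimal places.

0.008

P(component k | x) = π_k·f_k(x) / marginal(x), where marginal(x) = Σ_j π_j·f_j(x).
Since both observations come from the same component, the likelihood for component k is f_k(x₁)·f_k(x₂).
  f_I = [0.09·(1−0.09)^21 = 0.09·0.137997 = 0.0124197] × [0.0240338] = 0.000298493
  f_II = [0.26·(1−0.26)^21 = 0.26·0.00179418 = 0.000466487] × [0.00383899] = 1.79084e-06
  f_III = [0.59·(1−0.59)^21 = 0.59·7.38688e-09 = 4.35826e-09] × [2.23782e-06] = 9.75302e-15
  f_IV = [0.72·(1−0.72)^21 = 0.72·2.45651e-12 = 1.76869e-12] × [1.31083e-08] = 2.31844e-20
Prior × likelihood for each component:
  π_I·f_I = 0.19 × 0.000298493 = 5.67136e-05
  π_II·f_II = 0.24 × 1.79084e-06 = 4.29802e-07
  π_III·f_III = 0.30 × 9.75302e-15 = 2.92591e-15
  π_IV·f_IV = 0.27 × 2.31844e-20 = 6.25979e-21
Sum: 5.67136e-05 + 4.29802e-07 + 2.92591e-15 + 6.25979e-21 = 5.71434e-05
P(Urn II | x₁, x₂) ≈ 0.008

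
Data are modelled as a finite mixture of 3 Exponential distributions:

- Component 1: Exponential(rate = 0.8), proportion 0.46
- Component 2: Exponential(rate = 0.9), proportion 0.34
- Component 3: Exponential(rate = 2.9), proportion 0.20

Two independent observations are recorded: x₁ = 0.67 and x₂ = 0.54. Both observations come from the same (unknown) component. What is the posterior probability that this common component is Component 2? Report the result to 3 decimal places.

0.364

Apply Bayes' rule: the posterior for each component is proportional to its prior times its likelihood at x.
Since both observations come from the same component, the likelihood for component k is f_k(x₁)·f_k(x₂).
  L_1 = [0.8·e^(−0.8·0.67) = 0.8·e^(−0.5360) = 0.468067] × [0.519368] = 0.243099
  L_2 = [0.9·e^(−0.9·0.67) = 0.9·e^(−0.6030) = 0.492451] × [0.553574] = 0.272608
  L_3 = [2.9·e^(−2.9·0.67) = 2.9·e^(−1.9430) = 0.415493] × [0.605749] = 0.251685
Weight by the priors:
  w_1·L_1 = 0.46 × 0.243099 = 0.111825
  w_2·L_2 = 0.34 × 0.272608 = 0.0926867
  w_3·L_3 = 0.20 × 0.251685 = 0.0503369
Denominator: 0.111825 + 0.0926867 + 0.0503369 = 0.254849
P(Component 2 | x₁,x₂) = 0.0926867 / 0.254849 ≈ 0.364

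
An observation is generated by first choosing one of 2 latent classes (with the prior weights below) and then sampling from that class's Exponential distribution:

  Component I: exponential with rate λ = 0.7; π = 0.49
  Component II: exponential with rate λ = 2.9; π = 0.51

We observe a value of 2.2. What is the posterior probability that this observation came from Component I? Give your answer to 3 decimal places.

Posterior ∝ prior × likelihood, so P(k | x) ∝ π_k f_k(x); normalise over all components.
Exponential densities:
  p_I = 0.7·e^(−0.7·2.2) = 0.7·e^(−1.5400) = 0.150067
  p_II = 2.9·e^(−2.9·2.2) = 2.9·e^(−6.3800) = 0.00491586
Weight by the priors:
  π_I·p_I = 0.49 × 0.150067 = 0.0735327
  π_II·p_II = 0.51 × 0.00491586 = 0.00250709
Normaliser: 0.0735327 + 0.00250709 = 0.0760398
So the posterior for Component I is 0.0735327 / 0.0760398 ≈ 0.967.

0.967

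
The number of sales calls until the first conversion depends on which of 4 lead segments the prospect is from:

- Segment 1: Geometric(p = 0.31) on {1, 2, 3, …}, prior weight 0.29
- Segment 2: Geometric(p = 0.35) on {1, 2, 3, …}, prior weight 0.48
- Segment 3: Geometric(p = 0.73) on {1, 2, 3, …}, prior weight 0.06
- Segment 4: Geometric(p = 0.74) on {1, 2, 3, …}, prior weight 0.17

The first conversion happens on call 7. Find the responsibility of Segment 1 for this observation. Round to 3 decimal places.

0.433

Posterior ∝ prior × likelihood, so P(k | x) ∝ π_k f_k(x); normalise over all components.
Geometric probabilities:
  L_1 = 0.0334546
  L_2 = 0.0263966
  L_3 = 0.000282817
  L_4 = 0.000228598
Unnormalised posteriors:
  π_1·L_1 = 0.29 × 0.0334546 = 0.00970184
  π_2·L_2 = 0.48 × 0.0263966 = 0.0126704
  π_3·L_3 = 0.06 × 0.000282817 = 1.6969e-05
  π_4·L_4 = 0.17 × 0.000228598 = 3.88616e-05
Marginal: 0.00970184 + 0.0126704 + 1.6969e-05 + 3.88616e-05 = 0.022428
P(Segment 1 | data) = 0.00970184 / 0.022428 ≈ 0.433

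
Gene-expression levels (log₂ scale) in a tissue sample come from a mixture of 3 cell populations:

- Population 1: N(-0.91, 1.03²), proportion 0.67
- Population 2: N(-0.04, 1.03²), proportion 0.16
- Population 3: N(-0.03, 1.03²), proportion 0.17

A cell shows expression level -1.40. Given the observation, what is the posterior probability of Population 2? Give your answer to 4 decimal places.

P(component k | x) = π_k·f_k(x) / marginal(x), where marginal(x) = Σ_j π_j·f_j(x).
Component likelihoods at x = -1.40:
  L_1 = 0.345883
  L_2 = 0.161992
  L_3 = 0.159921
Multiply by the mixture weights:
  π_1·L_1 = 0.67 × 0.345883 = 0.231741
  π_2·L_2 = 0.16 × 0.161992 = 0.0259187
  π_3·L_3 = 0.17 × 0.159921 = 0.0271865
Sum: 0.231741 + 0.0259187 + 0.0271865 = 0.284847
P(Population 2 | -1.40) = 0.0259187 / 0.284847 ≈ 0.0910

0.0910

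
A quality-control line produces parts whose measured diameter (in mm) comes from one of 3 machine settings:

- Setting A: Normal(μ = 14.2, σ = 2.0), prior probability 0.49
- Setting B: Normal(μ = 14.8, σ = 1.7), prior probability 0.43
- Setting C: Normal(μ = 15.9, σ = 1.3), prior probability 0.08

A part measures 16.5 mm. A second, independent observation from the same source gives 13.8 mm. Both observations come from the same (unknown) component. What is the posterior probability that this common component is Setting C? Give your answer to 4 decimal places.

0.0772

The responsibility of component k is w_k f_k(x) divided by Σ_j w_j f_j(x).
Since both observations come from the same component, the likelihood for component k is f_k(x₁)·f_k(x₂).
  p_A = [0.102968] × [0.195521] = 0.0201325
  p_B = [0.142336] × [0.197389] = 0.0280956
  p_C = [0.275874] × [0.0832392] = 0.0229635
Prior × likelihood for each component:
  w_A·p_A = 0.49 × 0.0201325 = 0.00986491
  w_B·p_B = 0.43 × 0.0280956 = 0.0120811
  w_C·p_C = 0.08 × 0.0229635 = 0.00183708
Sum: 0.00986491 + 0.0120811 + 0.00183708 = 0.0237831
P(Setting C | x₁,x₂) ≈ 0.0772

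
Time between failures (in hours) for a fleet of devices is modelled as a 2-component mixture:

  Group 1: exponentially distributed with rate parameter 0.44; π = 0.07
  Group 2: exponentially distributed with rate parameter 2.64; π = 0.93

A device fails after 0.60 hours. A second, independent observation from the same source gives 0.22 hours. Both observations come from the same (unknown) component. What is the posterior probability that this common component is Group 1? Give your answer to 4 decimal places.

0.0125

By Bayes' theorem, P(k | x) = P(Z=k) f_k(x) / Σ_j P(Z=j) f_j(x).
Since both observations come from the same component, the likelihood for component k is f_k(x₁)·f_k(x₂).
  p_1 = [0.44·e^(−0.44·0.60) = 0.44·e^(−0.2640) = 0.337908] × [0.399405] = 0.134962
  p_2 = [2.64·e^(−2.64·0.60) = 2.64·e^(−1.5840) = 0.541604] × [1.47695] = 0.799921
Prior × likelihood for each component:
  P(Z=1)·p_1 = 0.07 × 0.134962 = 0.00944735
  P(Z=2)·p_2 = 0.93 × 0.799921 = 0.743927
Normaliser: 0.00944735 + 0.743927 = 0.753374
Responsibility of Group 1: 0.00944735 / 0.753374 ≈ 0.0125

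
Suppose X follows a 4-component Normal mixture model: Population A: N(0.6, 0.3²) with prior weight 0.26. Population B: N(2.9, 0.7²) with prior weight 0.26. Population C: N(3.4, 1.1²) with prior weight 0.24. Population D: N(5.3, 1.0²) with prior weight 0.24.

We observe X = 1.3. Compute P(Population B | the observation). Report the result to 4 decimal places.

0.2279

Posterior ∝ prior × likelihood, so P(k | x) ∝ w_k f_k(x); normalise over all components.
Evaluate each component's likelihood at the observed value:
  p_A = (1/(0.3·√(2π)))·exp(−(1.3−0.6)²/(2·0.3²)) = 1.329808·exp(-2.72222) = 0.0874063
  p_B = (1/(0.7·√(2π)))·exp(−(1.3−2.9)²/(2·0.7²)) = 0.569918·exp(-2.61224) = 0.0418147
  p_C = (1/(1.1·√(2π)))·exp(−(1.3−3.4)²/(2·1.1²)) = 0.362675·exp(-1.82231) = 0.0586268
  p_D = (1/(1.0·√(2π)))·exp(−(1.3−5.3)²/(2·1.0²)) = 0.398942·exp(-8.00000) = 0.00013383
Unnormalised posteriors:
  w_A·p_A = 0.26 × 0.0874063 = 0.0227256
  w_B·p_B = 0.26 × 0.0418147 = 0.0108718
  w_C·p_C = 0.24 × 0.0586268 = 0.0140704
  w_D·p_D = 0.24 × 0.00013383 = 3.21193e-05
Evidence: 0.0227256 + 0.0108718 + 0.0140704 + 3.21193e-05 = 0.0477
Responsibility of Population B: 0.0108718 / 0.0477 ≈ 0.2279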